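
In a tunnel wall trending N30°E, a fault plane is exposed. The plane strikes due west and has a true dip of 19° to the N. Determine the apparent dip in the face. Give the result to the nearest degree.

17°

Angle between strike (due west) and section (N30°E): β = 60°.
tan(apparent dip) = tan 19° · sin 60° = 0.2982
α = arctan(0.2982) = 16.60°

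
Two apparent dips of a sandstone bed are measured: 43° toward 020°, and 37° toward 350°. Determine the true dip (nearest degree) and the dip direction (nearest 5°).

true dip 43°, dip direction 025°

Represent each trace as a vector plunging at its apparent dip toward its trend (east-north-up frame): v₁ = (0.250, 0.687, -0.682), v₂ = (-0.139, 0.787, -0.602).
The plane normal is n = v₁ × v₂ ∝ (0.123, 0.245, 0.292).
tan δ = √(n_x²+n_y²)/n_z = 0.274/0.292, so δ = 43.2°.
The horizontal component of n points toward azimuth atan2(n_x, n_y) = 27°, the dip direction.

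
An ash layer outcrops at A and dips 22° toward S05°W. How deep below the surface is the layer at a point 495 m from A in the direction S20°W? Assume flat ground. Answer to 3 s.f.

The hole lies 15° from the dip direction, so the down-dip offset is 495 × cos 15° = 478.13 m.
Depth = down-dip offset × tan(dip) = 478.13 × tan 22° = 478.13 × 0.4040
Depth = 193.18 m

193 m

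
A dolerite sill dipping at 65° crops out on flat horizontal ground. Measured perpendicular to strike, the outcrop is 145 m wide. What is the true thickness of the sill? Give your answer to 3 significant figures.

131 m

True thickness t = w · sin(dip) = 145 × sin 65°
t = 145 × 0.9063 = 131.415 m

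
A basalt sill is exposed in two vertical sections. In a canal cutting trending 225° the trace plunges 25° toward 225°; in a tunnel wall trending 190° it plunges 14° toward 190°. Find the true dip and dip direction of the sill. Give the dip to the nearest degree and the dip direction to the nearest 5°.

The two traces are lines in the plane: v₁ = (sin 225°·cos 25°, cos 225°·cos 25°, −sin 25°), v₂ = (sin 190°·cos 14°, cos 190°·cos 14°, −sin 14°).
n = v₁ × v₂ = (-0.249, -0.084, 0.504) (taken with n_z > 0).
tan δ = √(n_x²+n_y²)/n_z = 0.263/0.504, so δ = 27.5°.
Dip direction = atan2(-0.249, -0.084) = 251° (azimuth of n's horizontal projection).

true dip 27°, dip direction 250°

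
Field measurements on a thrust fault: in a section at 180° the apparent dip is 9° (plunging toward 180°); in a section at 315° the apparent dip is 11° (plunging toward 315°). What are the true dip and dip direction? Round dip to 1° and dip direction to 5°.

true dip 25°, dip direction 250°

Represent each trace as a vector plunging at its apparent dip toward its trend (east-north-up frame): v₁ = (0.000, -0.988, -0.156), v₂ = (-0.694, 0.694, -0.191).
Cross product v₁ × v₂ gives the pole to the plane: n ∝ (-0.297, -0.109, 0.686).
Dip δ = arctan(|n_h|/n_z) = arctan(0.316/0.686) = 24.8°.
Dip direction = azimuth of (n_x, n_y) = atan2(-0.297, -0.109) = 250°.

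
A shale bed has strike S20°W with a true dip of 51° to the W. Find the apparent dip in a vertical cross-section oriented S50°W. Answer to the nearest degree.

The strike is S20°W and the section trends S50°W; the acute angle between them is β = 30°.
tan α = tan 51° × sin 30° = 1.2349 × 0.5000 = 0.6174
α = arctan(0.6174) = 31.69°

32°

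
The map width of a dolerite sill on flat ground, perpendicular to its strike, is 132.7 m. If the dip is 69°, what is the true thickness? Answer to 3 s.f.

True thickness t = w · sin(dip) = 132.7 × sin 69°
t = 132.7 × 0.9336 = 123.886 m

124 m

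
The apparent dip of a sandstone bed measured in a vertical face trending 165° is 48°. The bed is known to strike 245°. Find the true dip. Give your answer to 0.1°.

48.4°

β = acute angle between strike 245° and section 165° = 80°.
tan δ = tan α / sin β = tan 48° / sin 80° = 1.1106 / 0.9848 = 1.1277
δ = arctan(1.1277) = 48.44°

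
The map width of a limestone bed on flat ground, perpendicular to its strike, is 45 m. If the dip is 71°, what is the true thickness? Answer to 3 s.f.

42.5 m

True thickness t = w · sin(dip) = 45 × sin 71°
t = 45 × 0.9455 = 42.548 m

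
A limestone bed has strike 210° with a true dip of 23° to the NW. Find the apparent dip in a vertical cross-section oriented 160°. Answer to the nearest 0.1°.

18.0°

The section lies 50° from the strike.
tan(apparent dip) = tan 23° · sin 50° = 0.3252
α = arctan(0.3252) = 18.01°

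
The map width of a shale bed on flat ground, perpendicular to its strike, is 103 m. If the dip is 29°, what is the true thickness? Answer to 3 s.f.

True thickness t = w · sin(dip) = 103 × sin 29°
t = 103 × 0.4848 = 49.935 m

49.9 m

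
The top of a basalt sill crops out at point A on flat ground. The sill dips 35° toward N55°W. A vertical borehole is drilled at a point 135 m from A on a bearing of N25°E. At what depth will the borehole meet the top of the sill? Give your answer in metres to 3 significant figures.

16.4 m

The hole lies 80° from the dip direction, so the down-dip offset is 135 × cos 80° = 23.44 m.
Depth = down-dip offset × tan(dip) = 23.44 × tan 35° = 23.44 × 0.7002
Depth = 16.41 m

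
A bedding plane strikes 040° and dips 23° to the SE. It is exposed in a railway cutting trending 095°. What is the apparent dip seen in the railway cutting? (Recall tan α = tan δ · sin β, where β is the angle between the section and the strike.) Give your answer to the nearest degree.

19°

The section lies 55° from the strike.
tan(apparent dip) = tan 23° · sin 55° = 0.3477
apparent dip = arctan 0.3477 = 19.17°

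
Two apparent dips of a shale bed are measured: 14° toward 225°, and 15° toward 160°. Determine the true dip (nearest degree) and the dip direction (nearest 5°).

true dip 17°, dip direction 190°

Represent each trace as a vector plunging at its apparent dip toward its trend (east-north-up frame): v₁ = (-0.686, -0.686, -0.242), v₂ = (0.330, -0.908, -0.259).
n = v₁ × v₂ = (-0.042, -0.257, 0.849) (taken with n_z > 0).
Dip δ = arctan(|n_h|/n_z) = arctan(0.261/0.849) = 17.1°.
The horizontal component of n points toward azimuth atan2(n_x, n_y) = 189°, the dip direction.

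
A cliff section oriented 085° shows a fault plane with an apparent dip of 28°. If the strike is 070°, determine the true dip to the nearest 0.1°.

64.0°

The section is 15° from the strike.
tan(true dip) = tan 28° / sin 15° = 2.0544
δ = arctan(2.0544) = 64.04°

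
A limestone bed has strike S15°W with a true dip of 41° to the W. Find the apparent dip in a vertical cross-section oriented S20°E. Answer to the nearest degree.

27°

The strike is S15°W and the section trends S20°E; the acute angle between them is β = 35°.
tan α = tan 41° × sin 35° = 0.8693 × 0.5736 = 0.4986
α = arctan(0.4986) = 26.50°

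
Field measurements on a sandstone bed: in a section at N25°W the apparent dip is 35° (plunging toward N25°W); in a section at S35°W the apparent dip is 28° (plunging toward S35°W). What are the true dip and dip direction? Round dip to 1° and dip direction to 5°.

true dip 51°, dip direction 280°

Represent each trace as a vector plunging at its apparent dip toward its trend (east-north-up frame): v₁ = (-0.346, 0.742, -0.574), v₂ = (-0.506, -0.723, -0.469).
n = v₁ × v₂ = (-0.763, 0.128, 0.626) (taken with n_z > 0).
True dip = arccos(n_z / |n|) = arccos(0.6291) = 51.0°.
Dip direction = atan2(-0.763, 0.128) = 280° (azimuth of n's horizontal projection).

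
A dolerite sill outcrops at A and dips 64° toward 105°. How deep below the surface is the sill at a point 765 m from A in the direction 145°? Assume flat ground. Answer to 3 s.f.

The hole lies 40° from the dip direction, so the down-dip offset is 765 × cos 40° = 586.02 m.
Depth = down-dip offset × tan(dip) = 586.02 × tan 64° = 586.02 × 2.0503
Depth = 1201.53 m

1200 m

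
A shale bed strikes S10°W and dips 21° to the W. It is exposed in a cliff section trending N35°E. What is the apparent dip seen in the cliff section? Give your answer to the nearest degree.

9°

Angle between strike (S10°W) and section (N35°E): β = 25°.
tan α = tan 21° × sin 25° = 0.3839 × 0.4226 = 0.1622
α = arctan(0.1622) = 9.21°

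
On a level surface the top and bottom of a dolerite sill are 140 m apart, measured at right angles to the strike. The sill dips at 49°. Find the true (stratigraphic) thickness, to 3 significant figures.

106 m

True thickness t = w · sin(dip) = 140 × sin 49°
t = 140 × 0.7547 = 105.659 m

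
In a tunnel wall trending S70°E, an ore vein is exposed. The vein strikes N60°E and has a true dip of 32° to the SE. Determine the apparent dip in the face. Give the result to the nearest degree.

26°

The strike is N60°E and the section trends S70°E; the acute angle between them is β = 50°.
tan(apparent dip) = tan 32° · sin 50° = 0.4787
α = arctan(0.4787) = 25.58°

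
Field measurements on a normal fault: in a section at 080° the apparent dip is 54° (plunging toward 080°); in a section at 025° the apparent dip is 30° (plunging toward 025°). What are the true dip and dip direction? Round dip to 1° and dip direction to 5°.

The two traces are lines in the plane: v₁ = (sin 80°·cos 54°, cos 80°·cos 54°, −sin 54°), v₂ = (sin 25°·cos 30°, cos 25°·cos 30°, −sin 30°).
Cross product v₁ × v₂ gives the pole to the plane: n ∝ (0.584, -0.007, 0.417).
tan δ = √(n_x²+n_y²)/n_z = 0.584/0.417, so δ = 54.5°.
Dip direction = azimuth of (n_x, n_y) = atan2(0.584, -0.007) = 91°.

true dip 54°, dip direction 090°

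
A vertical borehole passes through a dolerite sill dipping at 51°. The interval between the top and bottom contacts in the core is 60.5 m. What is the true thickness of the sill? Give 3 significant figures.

38.1 m

True thickness t = h · cos(dip) = 60.5 × cos 51°
t = 60.5 × 0.6293 = 38.074 m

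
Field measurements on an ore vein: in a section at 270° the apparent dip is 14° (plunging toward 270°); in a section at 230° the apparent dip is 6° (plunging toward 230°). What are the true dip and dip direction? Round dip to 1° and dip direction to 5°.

Represent each trace as a vector plunging at its apparent dip toward its trend (east-north-up frame): v₁ = (-0.970, -0.000, -0.242), v₂ = (-0.762, -0.639, -0.105).
n = v₁ × v₂ = (-0.155, 0.083, 0.620) (taken with n_z > 0).
Dip δ = arctan(|n_h|/n_z) = arctan(0.175/0.620) = 15.8°.
Dip direction = azimuth of (n_x, n_y) = atan2(-0.155, 0.083) = 298°.

true dip 16°, dip direction 300°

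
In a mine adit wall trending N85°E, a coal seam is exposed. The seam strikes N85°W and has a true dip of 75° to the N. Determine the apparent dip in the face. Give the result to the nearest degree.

33°

Angle between strike (N85°W) and section (N85°E): β = 10°.
tan(apparent dip) = tan 75° · sin 10° = 0.6481
apparent dip = arctan 0.6481 = 32.95°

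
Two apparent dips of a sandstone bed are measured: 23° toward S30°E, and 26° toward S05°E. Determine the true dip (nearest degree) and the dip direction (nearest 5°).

The two traces are lines in the plane: v₁ = (sin 150°·cos 23°, cos 150°·cos 23°, −sin 23°), v₂ = (sin 175°·cos 26°, cos 175°·cos 26°, −sin 26°).
n = v₁ × v₂ = (0.000, -0.171, 0.350) (taken with n_z > 0).
True dip = arccos(n_z / |n|) = arccos(0.8982) = 26.1°.
Dip direction = atan2(0.000, -0.171) = 180° (azimuth of n's horizontal projection).

true dip 26°, dip direction 180°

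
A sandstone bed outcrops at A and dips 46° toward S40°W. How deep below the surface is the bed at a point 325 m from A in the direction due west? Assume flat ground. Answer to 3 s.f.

The hole lies 50° from the dip direction, so the down-dip offset is 325 × cos 50° = 208.91 m.
Depth = down-dip offset × tan(dip) = 208.91 × tan 46° = 208.91 × 1.0355
Depth = 216.33 m

216 m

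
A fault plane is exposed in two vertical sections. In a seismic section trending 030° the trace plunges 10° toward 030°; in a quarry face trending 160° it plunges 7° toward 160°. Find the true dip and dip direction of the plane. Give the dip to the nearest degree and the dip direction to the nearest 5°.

true dip 20°, dip direction 090°

Represent each trace as a vector plunging at its apparent dip toward its trend (east-north-up frame): v₁ = (0.492, 0.853, -0.174), v₂ = (0.339, -0.933, -0.122).
The plane normal is n = v₁ × v₂ ∝ (0.266, -0.001, 0.749).
Dip δ = arctan(|n_h|/n_z) = arctan(0.266/0.749) = 19.6°.
The horizontal component of n points toward azimuth atan2(n_x, n_y) = 90°, the dip direction.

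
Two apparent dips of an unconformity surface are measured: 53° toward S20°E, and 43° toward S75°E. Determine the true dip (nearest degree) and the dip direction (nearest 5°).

The two traces are lines in the plane: v₁ = (sin 160°·cos 53°, cos 160°·cos 53°, −sin 53°), v₂ = (sin 105°·cos 43°, cos 105°·cos 43°, −sin 43°).
Cross product v₁ × v₂ gives the pole to the plane: n ∝ (0.235, -0.424, 0.361).
tan δ = √(n_x²+n_y²)/n_z = 0.484/0.361, so δ = 53.3°.
Dip direction = azimuth of (n_x, n_y) = atan2(0.235, -0.424) = 151°.

true dip 53°, dip direction 150°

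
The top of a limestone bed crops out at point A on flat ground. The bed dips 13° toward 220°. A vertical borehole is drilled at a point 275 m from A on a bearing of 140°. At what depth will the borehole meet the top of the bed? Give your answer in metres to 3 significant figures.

The hole lies 80° from the dip direction, so the down-dip offset is 275 × cos 80° = 47.75 m.
Depth = down-dip offset × tan(dip) = 47.75 × tan 13° = 47.75 × 0.2309
Depth = 11.02 m

11.0 m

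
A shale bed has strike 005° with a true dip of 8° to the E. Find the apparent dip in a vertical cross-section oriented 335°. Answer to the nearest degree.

The strike is 005° and the section trends 335°; the acute angle between them is β = 30°.
tan(apparent dip) = tan 8° · sin 30° = 0.0703
apparent dip = arctan 0.0703 = 4.02°

4°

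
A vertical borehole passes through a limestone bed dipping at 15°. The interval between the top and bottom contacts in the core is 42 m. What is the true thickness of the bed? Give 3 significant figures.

True thickness t = h · cos(dip) = 42 × cos 15°
t = 42 × 0.9659 = 40.569 m

40.6 m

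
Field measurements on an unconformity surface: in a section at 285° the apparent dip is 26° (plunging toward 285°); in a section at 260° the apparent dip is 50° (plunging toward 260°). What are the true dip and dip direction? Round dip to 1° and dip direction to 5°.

true dip 61°, dip direction 210°

Represent each trace as a vector plunging at its apparent dip toward its trend (east-north-up frame): v₁ = (-0.868, 0.233, -0.438), v₂ = (-0.633, -0.112, -0.766).
The plane normal is n = v₁ × v₂ ∝ (-0.227, -0.388, 0.244).
True dip = arccos(n_z / |n|) = arccos(0.4776) = 61.5°.
Dip direction = azimuth of (n_x, n_y) = atan2(-0.227, -0.388) = 210°.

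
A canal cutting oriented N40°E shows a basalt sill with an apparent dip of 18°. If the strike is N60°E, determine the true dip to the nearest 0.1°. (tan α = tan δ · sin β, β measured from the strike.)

43.5°

The section is 20° from the strike.
tan(true dip) = tan 18° / sin 20° = 0.9500
true dip = arctan 0.9500 = 43.53°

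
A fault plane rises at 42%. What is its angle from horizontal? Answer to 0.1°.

22.8°

tan θ = 42/100 = 0.4200
θ = arctan(0.4200) = 22.78°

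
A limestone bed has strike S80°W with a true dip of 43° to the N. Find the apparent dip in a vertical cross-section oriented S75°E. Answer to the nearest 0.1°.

The section lies 25° from the strike.
tan α = tan 43° × sin 25° = 0.9325 × 0.4226 = 0.3941
apparent dip = arctan 0.3941 = 21.51°

21.5°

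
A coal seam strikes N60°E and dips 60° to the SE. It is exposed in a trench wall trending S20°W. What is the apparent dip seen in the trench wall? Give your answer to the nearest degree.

48°

The strike is N60°E and the section trends S20°W; the acute angle between them is β = 40°.
tan α = tan 60° × sin 40° = 1.7321 × 0.6428 = 1.1133
α = arctan(1.1133) = 48.07°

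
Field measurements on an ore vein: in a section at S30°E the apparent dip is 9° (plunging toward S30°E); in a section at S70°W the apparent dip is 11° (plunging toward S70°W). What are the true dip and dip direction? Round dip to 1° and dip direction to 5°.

true dip 15°, dip direction 205°

Represent each trace as a vector plunging at its apparent dip toward its trend (east-north-up frame): v₁ = (0.494, -0.855, -0.156), v₂ = (-0.922, -0.336, -0.191).
n = v₁ × v₂ = (-0.111, -0.239, 0.955) (taken with n_z > 0).
True dip = arccos(n_z / |n|) = arccos(0.9641) = 15.4°.
Dip direction = atan2(-0.111, -0.239) = 205° (azimuth of n's horizontal projection).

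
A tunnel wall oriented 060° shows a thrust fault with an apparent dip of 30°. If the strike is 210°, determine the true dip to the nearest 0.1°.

49.1°

The section is 30° from the strike.
tan(true dip) = tan 30° / sin 30° = 1.1547
δ = arctan(1.1547) = 49.11°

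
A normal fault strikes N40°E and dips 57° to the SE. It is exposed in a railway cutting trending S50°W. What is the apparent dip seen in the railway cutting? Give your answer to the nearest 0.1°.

15.0°

The strike is N40°E and the section trends S50°W; the acute angle between them is β = 10°.
tan α = tan 57° × sin 10° = 1.5399 × 0.1736 = 0.2674
apparent dip = arctan 0.2674 = 14.97°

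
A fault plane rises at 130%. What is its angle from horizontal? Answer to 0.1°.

tan θ = 130/100 = 1.3000
θ = arctan(1.3000) = 52.43°

52.4°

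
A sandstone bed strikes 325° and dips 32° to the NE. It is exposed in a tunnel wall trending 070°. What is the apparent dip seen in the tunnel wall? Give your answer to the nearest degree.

31°

Angle between strike (325°) and section (070°): β = 75°.
tan α = tan 32° × sin 75° = 0.6249 × 0.9659 = 0.6036
α = arctan(0.6036) = 31.11°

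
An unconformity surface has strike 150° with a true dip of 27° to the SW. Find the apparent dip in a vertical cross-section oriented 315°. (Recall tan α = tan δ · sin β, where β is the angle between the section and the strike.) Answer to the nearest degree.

Angle between strike (150°) and section (315°): β = 15°.
tan α = tan 27° × sin 15° = 0.5095 × 0.2588 = 0.1319
α = arctan(0.1319) = 7.51°

8°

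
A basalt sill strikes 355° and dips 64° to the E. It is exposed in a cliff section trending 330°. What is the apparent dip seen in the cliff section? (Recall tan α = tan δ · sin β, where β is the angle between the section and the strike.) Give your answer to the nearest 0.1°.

Angle between strike (355°) and section (330°): β = 25°.
tan α = tan 64° × sin 25° = 2.0503 × 0.4226 = 0.8665
α = arctan(0.8665) = 40.91°

40.9°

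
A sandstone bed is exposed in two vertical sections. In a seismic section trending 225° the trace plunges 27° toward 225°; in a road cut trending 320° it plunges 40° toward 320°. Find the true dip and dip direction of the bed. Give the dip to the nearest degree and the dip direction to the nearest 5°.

The two traces are lines in the plane: v₁ = (sin 225°·cos 27°, cos 225°·cos 27°, −sin 27°), v₂ = (sin 320°·cos 40°, cos 320°·cos 40°, −sin 40°).
Cross product v₁ × v₂ gives the pole to the plane: n ∝ (-0.671, 0.181, 0.680).
Dip δ = arctan(|n_h|/n_z) = arctan(0.695/0.680) = 45.6°.
The horizontal component of n points toward azimuth atan2(n_x, n_y) = 285°, the dip direction.

true dip 46°, dip direction 285°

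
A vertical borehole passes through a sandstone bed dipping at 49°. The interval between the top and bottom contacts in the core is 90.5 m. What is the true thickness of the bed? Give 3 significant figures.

True thickness t = h · cos(dip) = 90.5 × cos 49°
t = 90.5 × 0.6561 = 59.373 m

59.4 m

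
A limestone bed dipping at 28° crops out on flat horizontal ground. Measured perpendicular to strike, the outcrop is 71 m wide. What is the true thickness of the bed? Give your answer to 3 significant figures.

True thickness t = w · sin(dip) = 71 × sin 28°
t = 71 × 0.4695 = 33.332 m

33.3 m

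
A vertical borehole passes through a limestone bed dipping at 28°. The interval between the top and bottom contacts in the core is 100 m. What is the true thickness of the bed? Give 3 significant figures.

True thickness t = h · cos(dip) = 100 × cos 28°
t = 100 × 0.8829 = 88.295 m

88.3 m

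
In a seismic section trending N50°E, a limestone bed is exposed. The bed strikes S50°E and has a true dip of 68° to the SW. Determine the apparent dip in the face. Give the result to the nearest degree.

The strike is S50°E and the section trends N50°E; the acute angle between them is β = 80°.
tan α = tan 68° × sin 80° = 2.4751 × 0.9848 = 2.4375
apparent dip = arctan 2.4375 = 67.69°

68°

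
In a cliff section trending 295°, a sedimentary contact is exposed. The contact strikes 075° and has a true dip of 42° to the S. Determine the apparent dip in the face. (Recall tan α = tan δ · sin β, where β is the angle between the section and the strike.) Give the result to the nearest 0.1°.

30.1°

The strike is 075° and the section trends 295°; the acute angle between them is β = 40°.
tan α = tan 42° × sin 40° = 0.9004 × 0.6428 = 0.5788
α = arctan(0.5788) = 30.06°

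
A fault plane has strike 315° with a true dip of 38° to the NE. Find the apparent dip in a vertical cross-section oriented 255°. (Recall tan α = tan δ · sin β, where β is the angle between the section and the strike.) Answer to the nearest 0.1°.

The strike is 315° and the section trends 255°; the acute angle between them is β = 60°.
tan α = tan 38° × sin 60° = 0.7813 × 0.8660 = 0.6766
α = arctan(0.6766) = 34.08°

34.1°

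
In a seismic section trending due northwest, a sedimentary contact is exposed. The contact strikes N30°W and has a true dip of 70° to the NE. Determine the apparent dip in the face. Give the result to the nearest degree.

The section lies 15° from the strike.
tan α = tan 70° × sin 15° = 2.7475 × 0.2588 = 0.7111
apparent dip = arctan 0.7111 = 35.42°

35°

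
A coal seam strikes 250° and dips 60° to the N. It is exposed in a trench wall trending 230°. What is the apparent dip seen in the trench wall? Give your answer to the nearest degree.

31°

The strike is 250° and the section trends 230°; the acute angle between them is β = 20°.
tan(apparent dip) = tan 60° · sin 20° = 0.5924
apparent dip = arctan 0.5924 = 30.64°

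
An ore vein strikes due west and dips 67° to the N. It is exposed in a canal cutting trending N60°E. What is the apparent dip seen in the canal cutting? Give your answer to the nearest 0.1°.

49.7°

The strike is due west and the section trends N60°E; the acute angle between them is β = 30°.
tan α = tan 67° × sin 30° = 2.3559 × 0.5000 = 1.1779
apparent dip = arctan 1.1779 = 49.67°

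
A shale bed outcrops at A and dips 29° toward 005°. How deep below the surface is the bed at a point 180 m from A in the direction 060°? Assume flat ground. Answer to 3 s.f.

57.2 m

The hole lies 55° from the dip direction, so the down-dip offset is 180 × cos 55° = 103.24 m.
Depth = down-dip offset × tan(dip) = 103.24 × tan 29° = 103.24 × 0.5543
Depth = 57.23 m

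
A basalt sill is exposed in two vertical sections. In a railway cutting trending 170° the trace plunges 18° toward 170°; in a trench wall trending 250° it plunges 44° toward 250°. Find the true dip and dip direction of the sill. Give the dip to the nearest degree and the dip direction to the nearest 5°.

The two traces are lines in the plane: v₁ = (sin 170°·cos 18°, cos 170°·cos 18°, −sin 18°), v₂ = (sin 250°·cos 44°, cos 250°·cos 44°, −sin 44°).
n = v₁ × v₂ = (-0.575, -0.324, 0.674) (taken with n_z > 0).
Dip δ = arctan(|n_h|/n_z) = arctan(0.659/0.674) = 44.4°.
Dip direction = azimuth of (n_x, n_y) = atan2(-0.575, -0.324) = 241°.

true dip 44°, dip direction 240°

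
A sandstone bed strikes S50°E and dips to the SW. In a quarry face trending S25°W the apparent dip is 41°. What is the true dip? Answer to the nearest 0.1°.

42.0°

β = acute angle between strike S50°E and section S25°W = 75°.
tan(true dip) = tan 41° / sin 75° = 0.9000
true dip = arctan 0.9000 = 41.99°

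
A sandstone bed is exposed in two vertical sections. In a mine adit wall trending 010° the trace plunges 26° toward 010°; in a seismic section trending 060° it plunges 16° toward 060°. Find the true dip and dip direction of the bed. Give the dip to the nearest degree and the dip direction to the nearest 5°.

Each apparent-dip line lies in the plane. As unit vectors (x east, y north, z up), v₁ plunges 26°→010° and v₂ plunges 16°→060°.
n = v₁ × v₂ = (0.033, 0.322, 0.662) (taken with n_z > 0).
tan δ = √(n_x²+n_y²)/n_z = 0.324/0.662, so δ = 26.1°.
The horizontal component of n points toward azimuth atan2(n_x, n_y) = 6°, the dip direction.

true dip 26°, dip direction 005°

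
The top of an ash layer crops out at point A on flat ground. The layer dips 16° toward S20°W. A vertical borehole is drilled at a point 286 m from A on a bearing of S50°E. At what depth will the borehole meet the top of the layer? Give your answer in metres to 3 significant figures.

The hole lies 70° from the dip direction, so the down-dip offset is 286 × cos 70° = 97.82 m.
Depth = down-dip offset × tan(dip) = 97.82 × tan 16° = 97.82 × 0.2867
Depth = 28.05 m

28.0 m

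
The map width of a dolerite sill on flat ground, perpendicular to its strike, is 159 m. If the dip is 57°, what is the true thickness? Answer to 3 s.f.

True thickness t = w · sin(dip) = 159 × sin 57°
t = 159 × 0.8387 = 133.349 m

133 m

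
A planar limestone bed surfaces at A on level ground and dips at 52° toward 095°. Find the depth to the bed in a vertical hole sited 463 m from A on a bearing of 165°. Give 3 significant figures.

203 m

The hole lies 70° from the dip direction, so the down-dip offset is 463 × cos 70° = 158.36 m.
Depth = down-dip offset × tan(dip) = 158.36 × tan 52° = 158.36 × 1.2799
Depth = 202.69 m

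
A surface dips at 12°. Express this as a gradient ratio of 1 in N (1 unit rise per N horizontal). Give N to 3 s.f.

1 : N means tan θ = 1/N, so N = 1/tan 12° = 1/0.2126

1 in 4.70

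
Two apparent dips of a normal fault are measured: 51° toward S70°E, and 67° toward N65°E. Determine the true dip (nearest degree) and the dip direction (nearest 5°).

The two traces are lines in the plane: v₁ = (sin 110°·cos 51°, cos 110°·cos 51°, −sin 51°), v₂ = (sin 65°·cos 67°, cos 65°·cos 67°, −sin 67°).
Cross product v₁ × v₂ gives the pole to the plane: n ∝ (0.326, 0.269, 0.174).
True dip = arccos(n_z / |n|) = arccos(0.3801) = 67.7°.
The horizontal component of n points toward azimuth atan2(n_x, n_y) = 50°, the dip direction.

true dip 68°, dip direction 050°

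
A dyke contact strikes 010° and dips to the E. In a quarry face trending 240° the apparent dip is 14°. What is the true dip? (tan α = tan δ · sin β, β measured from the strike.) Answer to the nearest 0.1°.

β = acute angle between strike 010° and section 240° = 50°.
tan δ = tan α / sin β = tan 14° / sin 50° = 0.2493 / 0.7660 = 0.3255
true dip = arctan 0.3255 = 18.03°

18.0°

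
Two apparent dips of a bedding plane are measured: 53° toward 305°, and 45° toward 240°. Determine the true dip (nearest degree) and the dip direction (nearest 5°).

Each apparent-dip line lies in the plane. As unit vectors (x east, y north, z up), v₁ plunges 53°→305° and v₂ plunges 45°→240°.
n = v₁ × v₂ = (-0.526, 0.140, 0.386) (taken with n_z > 0).
Dip δ = arctan(|n_h|/n_z) = arctan(0.545/0.386) = 54.7°.
The horizontal component of n points toward azimuth atan2(n_x, n_y) = 285°, the dip direction.

true dip 55°, dip direction 285°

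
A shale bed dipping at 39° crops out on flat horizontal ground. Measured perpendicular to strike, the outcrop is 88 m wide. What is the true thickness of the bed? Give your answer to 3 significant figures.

55.4 m

True thickness t = w · sin(dip) = 88 × sin 39°
t = 88 × 0.6293 = 55.380 m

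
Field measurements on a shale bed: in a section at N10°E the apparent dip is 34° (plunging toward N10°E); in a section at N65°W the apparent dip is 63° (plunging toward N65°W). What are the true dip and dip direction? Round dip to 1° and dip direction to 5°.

Represent each trace as a vector plunging at its apparent dip toward its trend (east-north-up frame): v₁ = (0.144, 0.816, -0.559), v₂ = (-0.411, 0.192, -0.891).
The plane normal is n = v₁ × v₂ ∝ (-0.620, 0.358, 0.364).
tan δ = √(n_x²+n_y²)/n_z = 0.716/0.364, so δ = 63.1°.
Dip direction = atan2(-0.620, 0.358) = 300° (azimuth of n's horizontal projection).

true dip 63°, dip direction 300°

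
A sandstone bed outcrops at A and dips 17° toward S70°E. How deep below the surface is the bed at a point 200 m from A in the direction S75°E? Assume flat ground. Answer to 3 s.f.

60.9 m

The hole lies 5° from the dip direction, so the down-dip offset is 200 × cos 5° = 199.24 m.
Depth = down-dip offset × tan(dip) = 199.24 × tan 17° = 199.24 × 0.3057
Depth = 60.91 m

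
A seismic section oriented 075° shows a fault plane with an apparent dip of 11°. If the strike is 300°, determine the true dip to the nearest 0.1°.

The section is 45° from the strike.
tan δ = tan α / sin β = tan 11° / sin 45° = 0.1944 / 0.7071 = 0.2749
true dip = arctan 0.2749 = 15.37°

15.4°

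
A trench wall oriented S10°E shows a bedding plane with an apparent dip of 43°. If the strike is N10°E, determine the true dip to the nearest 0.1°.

69.9°

β = acute angle between strike N10°E and section S10°E = 20°.
tan(true dip) = tan 43° / sin 20° = 2.7265
δ = arctan(2.7265) = 69.86°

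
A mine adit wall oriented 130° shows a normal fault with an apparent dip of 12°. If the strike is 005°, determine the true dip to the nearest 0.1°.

14.5°

The section is 55° from the strike.
tan δ = tan α / sin β = tan 12° / sin 55° = 0.2126 / 0.8192 = 0.2595
δ = arctan(0.2595) = 14.55°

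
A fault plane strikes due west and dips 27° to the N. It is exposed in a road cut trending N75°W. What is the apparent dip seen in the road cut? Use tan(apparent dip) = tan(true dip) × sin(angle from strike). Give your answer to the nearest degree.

Angle between strike (due west) and section (N75°W): β = 15°.
tan(apparent dip) = tan 27° · sin 15° = 0.1319
apparent dip = arctan 0.1319 = 7.51°

8°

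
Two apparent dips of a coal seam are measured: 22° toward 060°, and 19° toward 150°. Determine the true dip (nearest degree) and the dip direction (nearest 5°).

The two traces are lines in the plane: v₁ = (sin 60°·cos 22°, cos 60°·cos 22°, −sin 22°), v₂ = (sin 150°·cos 19°, cos 150°·cos 19°, −sin 19°).
The plane normal is n = v₁ × v₂ ∝ (0.458, -0.084, 0.877).
tan δ = √(n_x²+n_y²)/n_z = 0.465/0.877, so δ = 28.0°.
Dip direction = azimuth of (n_x, n_y) = atan2(0.458, -0.084) = 100°.

true dip 28°, dip direction 100°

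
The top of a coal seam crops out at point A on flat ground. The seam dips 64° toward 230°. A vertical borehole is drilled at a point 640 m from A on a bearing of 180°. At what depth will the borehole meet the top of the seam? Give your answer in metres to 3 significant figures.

The hole lies 50° from the dip direction, so the down-dip offset is 640 × cos 50° = 411.38 m.
Depth = down-dip offset × tan(dip) = 411.38 × tan 64° = 411.38 × 2.0503
Depth = 843.46 m

843 m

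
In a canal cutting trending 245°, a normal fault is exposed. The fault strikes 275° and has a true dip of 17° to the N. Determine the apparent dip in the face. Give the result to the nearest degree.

Angle between strike (275°) and section (245°): β = 30°.
tan(apparent dip) = tan 17° · sin 30° = 0.1529
apparent dip = arctan 0.1529 = 8.69°

9°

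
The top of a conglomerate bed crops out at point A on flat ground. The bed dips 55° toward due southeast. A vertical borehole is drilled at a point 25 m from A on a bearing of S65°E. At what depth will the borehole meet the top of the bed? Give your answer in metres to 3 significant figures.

33.6 m

The hole lies 20° from the dip direction, so the down-dip offset is 25 × cos 20° = 23.49 m.
Depth = down-dip offset × tan(dip) = 23.49 × tan 55° = 23.49 × 1.4281
Depth = 33.55 m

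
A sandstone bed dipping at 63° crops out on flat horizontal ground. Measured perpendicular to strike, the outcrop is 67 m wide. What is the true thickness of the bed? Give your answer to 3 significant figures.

59.7 m

True thickness t = w · sin(dip) = 67 × sin 63°
t = 67 × 0.8910 = 59.697 m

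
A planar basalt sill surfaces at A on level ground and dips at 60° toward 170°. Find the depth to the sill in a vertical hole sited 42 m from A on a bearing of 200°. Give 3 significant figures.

63.0 m

The hole lies 30° from the dip direction, so the down-dip offset is 42 × cos 30° = 36.37 m.
Depth = down-dip offset × tan(dip) = 36.37 × tan 60° = 36.37 × 1.7321
Depth = 63.00 m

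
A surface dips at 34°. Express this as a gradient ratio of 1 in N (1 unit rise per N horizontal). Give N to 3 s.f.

1 : N means tan θ = 1/N, so N = 1/tan 34° = 1/0.6745

1 in 1.48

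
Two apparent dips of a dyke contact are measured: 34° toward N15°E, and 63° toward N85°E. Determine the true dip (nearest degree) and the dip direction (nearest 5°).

true dip 63°, dip direction 085°

The two traces are lines in the plane: v₁ = (sin 15°·cos 34°, cos 15°·cos 34°, −sin 34°), v₂ = (sin 85°·cos 63°, cos 85°·cos 63°, −sin 63°).
Cross product v₁ × v₂ gives the pole to the plane: n ∝ (0.691, 0.062, 0.354).
True dip = arccos(n_z / |n|) = arccos(0.4540) = 63.0°.
Dip direction = azimuth of (n_x, n_y) = atan2(0.691, 0.062) = 85°.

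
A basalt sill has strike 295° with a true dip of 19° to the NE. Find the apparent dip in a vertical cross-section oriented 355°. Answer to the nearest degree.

17°

The section lies 60° from the strike.
tan α = tan 19° × sin 60° = 0.3443 × 0.8660 = 0.2982
apparent dip = arctan 0.2982 = 16.60°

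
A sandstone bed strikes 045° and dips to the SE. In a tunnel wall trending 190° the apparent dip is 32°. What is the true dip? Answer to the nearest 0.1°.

47.5°

The section is 35° from the strike.
tan δ = tan α / sin β = tan 32° / sin 35° = 0.6249 / 0.5736 = 1.0894
true dip = arctan 1.0894 = 47.45°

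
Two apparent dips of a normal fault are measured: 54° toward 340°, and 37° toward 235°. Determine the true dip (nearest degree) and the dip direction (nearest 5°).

Each apparent-dip line lies in the plane. As unit vectors (x east, y north, z up), v₁ plunges 54°→340° and v₂ plunges 37°→235°.
n = v₁ × v₂ = (-0.703, 0.408, 0.453) (taken with n_z > 0).
Dip δ = arctan(|n_h|/n_z) = arctan(0.813/0.453) = 60.8°.
The horizontal component of n points toward azimuth atan2(n_x, n_y) = 300°, the dip direction.

true dip 61°, dip direction 300°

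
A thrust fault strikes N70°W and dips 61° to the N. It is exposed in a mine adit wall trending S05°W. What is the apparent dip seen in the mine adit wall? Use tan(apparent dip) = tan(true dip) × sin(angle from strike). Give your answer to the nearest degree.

60°

The strike is N70°W and the section trends S05°W; the acute angle between them is β = 75°.
tan(apparent dip) = tan 61° · sin 75° = 1.7426
α = arctan(1.7426) = 60.15°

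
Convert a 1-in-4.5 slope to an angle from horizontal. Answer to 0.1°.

tan θ = 1/4.5 = 0.2222
θ = arctan(0.2222) = 12.53°

12.5°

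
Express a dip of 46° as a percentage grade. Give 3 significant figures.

104%

grade % = 100 × tan 46° = 100 × 1.0355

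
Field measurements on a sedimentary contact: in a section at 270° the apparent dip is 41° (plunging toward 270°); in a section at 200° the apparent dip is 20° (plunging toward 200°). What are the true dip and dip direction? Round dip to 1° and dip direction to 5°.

The two traces are lines in the plane: v₁ = (sin 270°·cos 41°, cos 270°·cos 41°, −sin 41°), v₂ = (sin 200°·cos 20°, cos 200°·cos 20°, −sin 20°).
The plane normal is n = v₁ × v₂ ∝ (-0.579, -0.047, 0.666).
tan δ = √(n_x²+n_y²)/n_z = 0.581/0.666, so δ = 41.1°.
Dip direction = azimuth of (n_x, n_y) = atan2(-0.579, -0.047) = 265°.

true dip 41°, dip direction 265°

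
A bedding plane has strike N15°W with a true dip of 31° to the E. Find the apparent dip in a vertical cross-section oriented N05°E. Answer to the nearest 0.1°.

The section lies 20° from the strike.
tan α = tan 31° × sin 20° = 0.6009 × 0.3420 = 0.2055
apparent dip = arctan 0.2055 = 11.61°

11.6°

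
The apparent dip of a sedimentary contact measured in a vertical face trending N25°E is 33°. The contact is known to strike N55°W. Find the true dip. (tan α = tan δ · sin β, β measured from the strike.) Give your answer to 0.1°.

β = acute angle between strike N55°W and section N25°E = 80°.
tan δ = tan α / sin β = tan 33° / sin 80° = 0.6494 / 0.9848 = 0.6594
δ = arctan(0.6594) = 33.40°

33.4°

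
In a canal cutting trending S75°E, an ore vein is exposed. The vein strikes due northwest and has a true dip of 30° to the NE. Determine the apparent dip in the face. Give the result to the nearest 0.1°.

16.1°

The section lies 30° from the strike.
tan α = tan 30° × sin 30° = 0.5774 × 0.5000 = 0.2887
α = arctan(0.2887) = 16.10°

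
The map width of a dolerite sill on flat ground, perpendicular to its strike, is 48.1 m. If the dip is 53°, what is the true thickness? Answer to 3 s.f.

True thickness t = w · sin(dip) = 48.1 × sin 53°
t = 48.1 × 0.7986 = 38.414 m

38.4 m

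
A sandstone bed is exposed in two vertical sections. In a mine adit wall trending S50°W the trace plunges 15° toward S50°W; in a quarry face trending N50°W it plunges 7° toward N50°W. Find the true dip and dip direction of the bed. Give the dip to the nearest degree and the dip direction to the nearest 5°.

Each apparent-dip line lies in the plane. As unit vectors (x east, y north, z up), v₁ plunges 15°→S50°W and v₂ plunges 7°→N50°W.
Cross product v₁ × v₂ gives the pole to the plane: n ∝ (-0.241, -0.107, 0.944).
tan δ = √(n_x²+n_y²)/n_z = 0.263/0.944, so δ = 15.6°.
Dip direction = azimuth of (n_x, n_y) = atan2(-0.241, -0.107) = 246°.

true dip 16°, dip direction 245°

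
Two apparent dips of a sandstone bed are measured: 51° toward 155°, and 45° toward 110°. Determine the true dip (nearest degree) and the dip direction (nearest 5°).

true dip 51°, dip direction 145°

The two traces are lines in the plane: v₁ = (sin 155°·cos 51°, cos 155°·cos 51°, −sin 51°), v₂ = (sin 110°·cos 45°, cos 110°·cos 45°, −sin 45°).
The plane normal is n = v₁ × v₂ ∝ (0.215, -0.328, 0.315).
tan δ = √(n_x²+n_y²)/n_z = 0.393/0.315, so δ = 51.3°.
Dip direction = azimuth of (n_x, n_y) = atan2(0.215, -0.328) = 147°.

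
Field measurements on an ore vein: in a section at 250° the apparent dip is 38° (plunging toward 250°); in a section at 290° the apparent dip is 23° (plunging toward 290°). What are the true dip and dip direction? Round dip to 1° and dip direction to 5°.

Represent each trace as a vector plunging at its apparent dip toward its trend (east-north-up frame): v₁ = (-0.740, -0.270, -0.616), v₂ = (-0.865, 0.315, -0.391).
The plane normal is n = v₁ × v₂ ∝ (-0.299, -0.243, 0.466).
tan δ = √(n_x²+n_y²)/n_z = 0.386/0.466, so δ = 39.6°.
The horizontal component of n points toward azimuth atan2(n_x, n_y) = 231°, the dip direction.

true dip 40°, dip direction 230°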